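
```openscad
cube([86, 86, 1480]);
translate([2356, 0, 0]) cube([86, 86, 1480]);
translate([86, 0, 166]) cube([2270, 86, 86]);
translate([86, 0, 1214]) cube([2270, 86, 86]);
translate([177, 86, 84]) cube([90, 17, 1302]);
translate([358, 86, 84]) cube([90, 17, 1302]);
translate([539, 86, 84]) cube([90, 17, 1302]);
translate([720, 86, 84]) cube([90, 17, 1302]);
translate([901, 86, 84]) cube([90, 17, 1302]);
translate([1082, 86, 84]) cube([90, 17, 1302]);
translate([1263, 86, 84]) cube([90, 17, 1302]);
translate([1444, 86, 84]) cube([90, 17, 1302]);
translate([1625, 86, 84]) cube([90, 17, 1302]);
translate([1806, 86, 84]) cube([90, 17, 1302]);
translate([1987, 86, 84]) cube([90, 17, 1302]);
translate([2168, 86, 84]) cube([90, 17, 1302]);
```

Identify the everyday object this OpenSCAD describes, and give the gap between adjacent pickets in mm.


A fence section. The picket gap is 91 mm.

Two posts, two rails, 12 pickets — a fence section. Span 2270 mm holds 12 pickets of 90 mm with 13 equal gaps: ⌊(2270 − 12·90) / 13⌋ = 91 mm.


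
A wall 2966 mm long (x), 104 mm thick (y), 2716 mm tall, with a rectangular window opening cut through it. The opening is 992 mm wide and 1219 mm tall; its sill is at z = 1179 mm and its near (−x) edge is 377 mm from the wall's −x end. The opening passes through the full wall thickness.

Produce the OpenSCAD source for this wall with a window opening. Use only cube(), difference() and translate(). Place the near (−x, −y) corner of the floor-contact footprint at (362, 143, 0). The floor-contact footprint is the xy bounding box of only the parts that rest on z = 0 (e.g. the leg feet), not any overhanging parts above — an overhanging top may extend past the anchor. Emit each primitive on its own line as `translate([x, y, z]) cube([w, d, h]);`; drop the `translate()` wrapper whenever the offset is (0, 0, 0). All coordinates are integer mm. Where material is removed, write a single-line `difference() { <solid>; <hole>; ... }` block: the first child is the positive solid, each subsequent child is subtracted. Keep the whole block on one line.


difference() { translate([362, 143, 0]) cube([2966, 104, 2716]); translate([739, 143, 1179]) cube([992, 104, 1219]); }


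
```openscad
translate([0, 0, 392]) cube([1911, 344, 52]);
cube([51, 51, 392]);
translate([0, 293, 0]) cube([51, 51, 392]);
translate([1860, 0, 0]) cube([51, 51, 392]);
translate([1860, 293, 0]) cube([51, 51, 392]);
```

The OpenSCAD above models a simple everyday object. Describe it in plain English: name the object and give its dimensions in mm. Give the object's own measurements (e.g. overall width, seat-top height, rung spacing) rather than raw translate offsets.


A bench: a 1911×344 mm seat slab, 52 mm thick, top at z = 444 mm, on four 51×51 mm square legs flush with the seat corners and standing on z = 0.


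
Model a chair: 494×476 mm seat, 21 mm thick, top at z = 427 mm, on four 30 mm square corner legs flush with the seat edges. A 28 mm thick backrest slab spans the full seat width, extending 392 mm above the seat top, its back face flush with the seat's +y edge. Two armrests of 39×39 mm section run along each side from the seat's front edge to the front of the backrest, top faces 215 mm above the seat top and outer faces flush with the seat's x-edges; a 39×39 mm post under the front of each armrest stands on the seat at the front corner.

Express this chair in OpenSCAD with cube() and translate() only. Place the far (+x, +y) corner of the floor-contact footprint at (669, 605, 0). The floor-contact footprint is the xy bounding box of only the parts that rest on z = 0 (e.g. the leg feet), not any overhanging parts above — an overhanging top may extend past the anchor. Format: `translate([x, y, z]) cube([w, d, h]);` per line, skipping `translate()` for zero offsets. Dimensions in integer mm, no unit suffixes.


translate([175, 129, 406]) cube([494, 476, 21]);
translate([175, 129, 0]) cube([30, 30, 406]);
translate([639, 129, 0]) cube([30, 30, 406]);
translate([175, 575, 0]) cube([30, 30, 406]);
translate([639, 575, 0]) cube([30, 30, 406]);
translate([175, 577, 427]) cube([494, 28, 392]);
translate([175, 129, 603]) cube([39, 448, 39]);
translate([630, 129, 603]) cube([39, 448, 39]);
translate([175, 129, 427]) cube([39, 39, 176]);
translate([630, 129, 427]) cube([39, 39, 176]);


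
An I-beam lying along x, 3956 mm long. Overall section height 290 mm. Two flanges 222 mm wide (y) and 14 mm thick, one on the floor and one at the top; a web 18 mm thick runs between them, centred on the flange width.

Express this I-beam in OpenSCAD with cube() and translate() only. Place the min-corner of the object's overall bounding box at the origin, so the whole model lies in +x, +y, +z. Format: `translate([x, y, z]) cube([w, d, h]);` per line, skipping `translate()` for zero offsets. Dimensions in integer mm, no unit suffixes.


cube([3956, 222, 14]);
translate([0, 102, 14]) cube([3956, 18, 262]);
translate([0, 0, 276]) cube([3956, 222, 14]);


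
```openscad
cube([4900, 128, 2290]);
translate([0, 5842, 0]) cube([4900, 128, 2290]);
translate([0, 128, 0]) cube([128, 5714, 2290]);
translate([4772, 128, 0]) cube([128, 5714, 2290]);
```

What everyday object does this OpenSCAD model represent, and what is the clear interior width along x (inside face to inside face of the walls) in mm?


A house (or room) frame. The interior width is 4644 mm.

Four 2290 mm walls enclosing a rectangle with no floor or roof — a room or house frame. Outside width is 4900 mm and wall thickness is 128 mm, so the interior width is 4900 − 2 × 128 = 4644 mm.


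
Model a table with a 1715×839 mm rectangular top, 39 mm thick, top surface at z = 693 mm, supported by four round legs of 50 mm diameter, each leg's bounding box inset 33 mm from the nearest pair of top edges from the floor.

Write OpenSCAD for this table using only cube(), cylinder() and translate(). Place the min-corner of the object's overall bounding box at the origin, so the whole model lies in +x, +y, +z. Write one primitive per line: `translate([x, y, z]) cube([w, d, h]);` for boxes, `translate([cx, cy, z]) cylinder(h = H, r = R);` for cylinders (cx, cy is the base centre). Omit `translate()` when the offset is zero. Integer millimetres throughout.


translate([0, 0, 654]) cube([1715, 839, 39]);
translate([58, 58, 0]) cylinder(h = 654, r = 25);
translate([1657, 58, 0]) cylinder(h = 654, r = 25);
translate([58, 781, 0]) cylinder(h = 654, r = 25);
translate([1657, 781, 0]) cylinder(h = 654, r = 25);


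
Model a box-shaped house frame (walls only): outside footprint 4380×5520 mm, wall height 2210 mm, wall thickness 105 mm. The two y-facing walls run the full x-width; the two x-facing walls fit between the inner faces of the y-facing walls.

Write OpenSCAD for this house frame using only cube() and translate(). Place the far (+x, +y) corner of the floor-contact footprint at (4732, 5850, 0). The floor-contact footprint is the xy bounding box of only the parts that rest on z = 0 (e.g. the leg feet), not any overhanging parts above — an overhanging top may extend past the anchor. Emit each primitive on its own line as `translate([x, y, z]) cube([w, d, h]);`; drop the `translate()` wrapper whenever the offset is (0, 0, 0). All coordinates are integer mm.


translate([352, 330, 0]) cube([4380, 105, 2210]);
translate([352, 5745, 0]) cube([4380, 105, 2210]);
translate([352, 435, 0]) cube([105, 5310, 2210]);
translate([4627, 435, 0]) cube([105, 5310, 2210]);


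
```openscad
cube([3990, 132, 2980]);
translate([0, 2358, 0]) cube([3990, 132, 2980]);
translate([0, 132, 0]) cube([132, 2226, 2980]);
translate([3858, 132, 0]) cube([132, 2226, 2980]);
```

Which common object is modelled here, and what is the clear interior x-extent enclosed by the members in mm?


A house (or room) frame. The interior width is 3726 mm.

Four 2980 mm walls enclosing a rectangle with no floor or roof — a room or house frame. Outside width is 3990 mm and wall thickness is 132 mm, so the interior width is 3990 − 2 × 132 = 3726 mm.


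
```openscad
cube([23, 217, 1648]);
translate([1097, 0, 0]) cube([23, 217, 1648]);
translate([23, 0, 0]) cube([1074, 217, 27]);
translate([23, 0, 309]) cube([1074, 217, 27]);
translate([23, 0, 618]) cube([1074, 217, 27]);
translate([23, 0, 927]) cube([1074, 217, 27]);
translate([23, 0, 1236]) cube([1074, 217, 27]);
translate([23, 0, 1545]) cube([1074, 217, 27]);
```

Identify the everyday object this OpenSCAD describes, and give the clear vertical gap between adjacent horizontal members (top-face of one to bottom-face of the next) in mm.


A bookshelf. The clear shelf gap is 282 mm.

Two tall side panels with 6 horizontal boards between them — a bookshelf. The first two shelf undersides are at z = 0 and z = 309; with shelf thickness 27, the clear gap is 309 − 0 − 27 = 282 mm.


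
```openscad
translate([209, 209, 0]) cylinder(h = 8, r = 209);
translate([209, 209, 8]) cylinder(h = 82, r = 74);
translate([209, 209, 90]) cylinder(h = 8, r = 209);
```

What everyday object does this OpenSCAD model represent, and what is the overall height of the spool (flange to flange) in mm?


A spool. The overall height is 98 mm.

Three coaxial cylinders, large–small–large — a spool. Two 8 mm flanges and a 82 mm core give 8 + 82 + 8 = 98 mm.


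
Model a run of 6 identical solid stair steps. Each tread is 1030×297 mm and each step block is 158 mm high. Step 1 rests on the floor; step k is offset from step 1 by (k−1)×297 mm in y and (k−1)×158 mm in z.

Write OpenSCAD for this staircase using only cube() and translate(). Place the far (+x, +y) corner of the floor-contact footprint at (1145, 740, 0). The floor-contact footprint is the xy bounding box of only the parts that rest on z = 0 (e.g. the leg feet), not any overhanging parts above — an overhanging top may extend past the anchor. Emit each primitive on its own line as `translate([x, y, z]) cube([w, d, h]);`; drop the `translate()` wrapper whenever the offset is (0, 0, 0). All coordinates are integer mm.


translate([115, 443, 0]) cube([1030, 297, 158]);
translate([115, 740, 158]) cube([1030, 297, 158]);
translate([115, 1037, 316]) cube([1030, 297, 158]);
translate([115, 1334, 474]) cube([1030, 297, 158]);
translate([115, 1631, 632]) cube([1030, 297, 158]);
translate([115, 1928, 790]) cube([1030, 297, 158]);


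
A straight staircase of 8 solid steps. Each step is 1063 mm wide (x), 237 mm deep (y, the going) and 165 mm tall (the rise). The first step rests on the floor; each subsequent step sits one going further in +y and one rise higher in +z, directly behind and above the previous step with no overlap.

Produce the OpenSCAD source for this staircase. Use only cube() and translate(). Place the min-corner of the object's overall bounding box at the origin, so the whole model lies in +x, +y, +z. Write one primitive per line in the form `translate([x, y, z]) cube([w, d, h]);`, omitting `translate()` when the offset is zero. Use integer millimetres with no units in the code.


cube([1063, 237, 165]);
translate([0, 237, 165]) cube([1063, 237, 165]);
translate([0, 474, 330]) cube([1063, 237, 165]);
translate([0, 711, 495]) cube([1063, 237, 165]);
translate([0, 948, 660]) cube([1063, 237, 165]);
translate([0, 1185, 825]) cube([1063, 237, 165]);
translate([0, 1422, 990]) cube([1063, 237, 165]);
translate([0, 1659, 1155]) cube([1063, 237, 165]);


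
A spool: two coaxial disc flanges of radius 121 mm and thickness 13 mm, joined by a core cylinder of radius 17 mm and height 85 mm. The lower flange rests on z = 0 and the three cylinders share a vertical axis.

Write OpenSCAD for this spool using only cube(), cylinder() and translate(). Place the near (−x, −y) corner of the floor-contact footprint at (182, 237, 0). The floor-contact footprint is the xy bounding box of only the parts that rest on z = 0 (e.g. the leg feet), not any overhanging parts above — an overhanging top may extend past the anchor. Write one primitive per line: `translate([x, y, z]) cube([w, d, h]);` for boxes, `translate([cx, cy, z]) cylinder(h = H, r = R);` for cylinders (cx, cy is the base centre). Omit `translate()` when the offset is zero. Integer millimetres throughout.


translate([303, 358, 0]) cylinder(h = 13, r = 121);
translate([303, 358, 13]) cylinder(h = 85, r = 17);
translate([303, 358, 98]) cylinder(h = 13, r = 121);


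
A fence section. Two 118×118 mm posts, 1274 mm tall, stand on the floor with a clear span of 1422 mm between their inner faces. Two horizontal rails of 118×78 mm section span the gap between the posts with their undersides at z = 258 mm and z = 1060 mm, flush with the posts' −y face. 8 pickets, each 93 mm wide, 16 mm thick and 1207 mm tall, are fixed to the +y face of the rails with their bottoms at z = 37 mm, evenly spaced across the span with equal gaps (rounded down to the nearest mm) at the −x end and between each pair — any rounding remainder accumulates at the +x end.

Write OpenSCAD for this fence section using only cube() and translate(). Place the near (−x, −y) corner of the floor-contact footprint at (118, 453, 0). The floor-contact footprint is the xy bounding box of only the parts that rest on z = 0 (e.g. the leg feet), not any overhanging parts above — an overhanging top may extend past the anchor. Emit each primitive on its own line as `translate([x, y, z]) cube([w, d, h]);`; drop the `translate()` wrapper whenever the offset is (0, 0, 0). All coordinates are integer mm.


translate([118, 453, 0]) cube([118, 118, 1274]);
translate([1658, 453, 0]) cube([118, 118, 1274]);
translate([236, 453, 258]) cube([1422, 118, 78]);
translate([236, 453, 1060]) cube([1422, 118, 78]);
translate([311, 571, 37]) cube([93, 16, 1207]);
translate([479, 571, 37]) cube([93, 16, 1207]);
translate([647, 571, 37]) cube([93, 16, 1207]);
translate([815, 571, 37]) cube([93, 16, 1207]);
translate([983, 571, 37]) cube([93, 16, 1207]);
translate([1151, 571, 37]) cube([93, 16, 1207]);
translate([1319, 571, 37]) cube([93, 16, 1207]);
translate([1487, 571, 37]) cube([93, 16, 1207]);


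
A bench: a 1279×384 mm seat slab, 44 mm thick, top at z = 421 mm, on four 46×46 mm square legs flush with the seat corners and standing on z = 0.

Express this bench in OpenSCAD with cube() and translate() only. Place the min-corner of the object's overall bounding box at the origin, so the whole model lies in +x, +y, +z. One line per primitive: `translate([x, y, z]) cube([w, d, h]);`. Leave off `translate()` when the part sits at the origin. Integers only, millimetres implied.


translate([0, 0, 377]) cube([1279, 384, 44]);
cube([46, 46, 377]);
translate([0, 338, 0]) cube([46, 46, 377]);
translate([1233, 0, 0]) cube([46, 46, 377]);
translate([1233, 338, 0]) cube([46, 46, 377]);


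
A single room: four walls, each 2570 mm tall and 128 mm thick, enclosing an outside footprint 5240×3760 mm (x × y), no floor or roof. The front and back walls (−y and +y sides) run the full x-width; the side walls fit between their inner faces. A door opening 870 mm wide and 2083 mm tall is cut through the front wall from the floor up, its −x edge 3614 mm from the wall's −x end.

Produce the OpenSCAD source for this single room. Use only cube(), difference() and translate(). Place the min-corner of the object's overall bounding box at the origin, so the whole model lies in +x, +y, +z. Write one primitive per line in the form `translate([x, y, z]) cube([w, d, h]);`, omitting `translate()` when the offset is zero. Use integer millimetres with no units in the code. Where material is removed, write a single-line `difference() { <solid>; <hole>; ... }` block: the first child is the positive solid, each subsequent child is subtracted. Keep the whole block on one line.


difference() { cube([5240, 128, 2570]); translate([3614, 0, 0]) cube([870, 128, 2083]); }
translate([0, 3632, 0]) cube([5240, 128, 2570]);
translate([0, 128, 0]) cube([128, 3504, 2570]);
translate([5112, 128, 0]) cube([128, 3504, 2570]);


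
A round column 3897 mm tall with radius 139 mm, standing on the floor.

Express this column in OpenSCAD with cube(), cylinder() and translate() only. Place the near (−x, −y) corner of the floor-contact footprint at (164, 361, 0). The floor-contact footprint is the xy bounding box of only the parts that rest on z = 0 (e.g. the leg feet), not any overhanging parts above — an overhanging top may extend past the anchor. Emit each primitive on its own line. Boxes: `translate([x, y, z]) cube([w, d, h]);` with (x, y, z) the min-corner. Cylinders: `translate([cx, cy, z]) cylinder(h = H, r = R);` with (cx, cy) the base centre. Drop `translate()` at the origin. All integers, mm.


translate([303, 500, 0]) cylinder(h = 3897, r = 139);


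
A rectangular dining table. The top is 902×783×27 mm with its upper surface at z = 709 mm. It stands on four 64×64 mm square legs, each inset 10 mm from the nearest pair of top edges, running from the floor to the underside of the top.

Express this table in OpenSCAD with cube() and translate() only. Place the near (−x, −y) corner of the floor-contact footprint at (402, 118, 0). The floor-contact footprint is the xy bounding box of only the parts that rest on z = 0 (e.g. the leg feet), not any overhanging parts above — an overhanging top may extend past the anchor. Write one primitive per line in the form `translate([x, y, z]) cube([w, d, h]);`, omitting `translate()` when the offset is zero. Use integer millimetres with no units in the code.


// leg_h = 709 - 27 = 682
translate([392, 108, 682]) cube([902, 783, 27]);
translate([402, 118, 0]) cube([64, 64, 682]);
translate([1220, 118, 0]) cube([64, 64, 682]);
translate([402, 817, 0]) cube([64, 64, 682]);
translate([1220, 817, 0]) cube([64, 64, 682]);


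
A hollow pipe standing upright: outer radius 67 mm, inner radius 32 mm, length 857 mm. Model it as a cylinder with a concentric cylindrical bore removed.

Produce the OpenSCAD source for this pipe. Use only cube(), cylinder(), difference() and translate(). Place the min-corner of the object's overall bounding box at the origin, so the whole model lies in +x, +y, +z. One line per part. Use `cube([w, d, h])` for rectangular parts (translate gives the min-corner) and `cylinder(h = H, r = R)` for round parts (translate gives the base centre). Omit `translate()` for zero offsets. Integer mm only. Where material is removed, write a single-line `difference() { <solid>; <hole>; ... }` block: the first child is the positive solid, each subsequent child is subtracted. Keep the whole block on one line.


difference() { translate([67, 67, 0]) cylinder(h = 857, r = 67); translate([67, 67, 0]) cylinder(h = 857, r = 32); }


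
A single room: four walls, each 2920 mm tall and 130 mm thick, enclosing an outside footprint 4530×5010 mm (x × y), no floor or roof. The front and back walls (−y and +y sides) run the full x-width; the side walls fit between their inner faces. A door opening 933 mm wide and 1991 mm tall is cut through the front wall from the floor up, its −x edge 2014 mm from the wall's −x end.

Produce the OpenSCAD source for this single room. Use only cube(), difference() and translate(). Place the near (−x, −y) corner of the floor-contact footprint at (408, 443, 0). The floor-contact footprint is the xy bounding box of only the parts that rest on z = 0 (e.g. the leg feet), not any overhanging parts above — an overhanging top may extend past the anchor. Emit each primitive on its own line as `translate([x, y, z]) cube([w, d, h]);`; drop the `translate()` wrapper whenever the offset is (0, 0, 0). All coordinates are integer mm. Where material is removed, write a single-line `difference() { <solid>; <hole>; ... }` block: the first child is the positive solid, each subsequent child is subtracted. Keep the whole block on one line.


difference() { translate([408, 443, 0]) cube([4530, 130, 2920]); translate([2422, 443, 0]) cube([933, 130, 1991]); }
translate([408, 5323, 0]) cube([4530, 130, 2920]);
translate([408, 573, 0]) cube([130, 4750, 2920]);
translate([4808, 573, 0]) cube([130, 4750, 2920]);


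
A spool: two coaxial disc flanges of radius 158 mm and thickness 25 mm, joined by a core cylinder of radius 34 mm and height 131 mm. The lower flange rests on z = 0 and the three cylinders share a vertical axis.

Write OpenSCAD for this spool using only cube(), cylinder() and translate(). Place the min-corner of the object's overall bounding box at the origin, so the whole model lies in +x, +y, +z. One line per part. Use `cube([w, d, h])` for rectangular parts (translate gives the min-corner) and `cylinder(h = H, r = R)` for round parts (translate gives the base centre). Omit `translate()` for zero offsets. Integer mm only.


translate([158, 158, 0]) cylinder(h = 25, r = 158);
translate([158, 158, 25]) cylinder(h = 131, r = 34);
translate([158, 158, 156]) cylinder(h = 25, r = 158);


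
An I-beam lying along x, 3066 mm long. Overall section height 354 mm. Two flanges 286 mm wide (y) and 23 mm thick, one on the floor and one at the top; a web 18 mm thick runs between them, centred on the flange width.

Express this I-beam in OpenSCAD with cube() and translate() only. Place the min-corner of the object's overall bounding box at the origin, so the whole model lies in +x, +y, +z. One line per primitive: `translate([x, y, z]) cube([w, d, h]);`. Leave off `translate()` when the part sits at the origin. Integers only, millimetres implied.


cube([3066, 286, 23]);
translate([0, 134, 23]) cube([3066, 18, 308]);
translate([0, 0, 331]) cube([3066, 286, 23]);


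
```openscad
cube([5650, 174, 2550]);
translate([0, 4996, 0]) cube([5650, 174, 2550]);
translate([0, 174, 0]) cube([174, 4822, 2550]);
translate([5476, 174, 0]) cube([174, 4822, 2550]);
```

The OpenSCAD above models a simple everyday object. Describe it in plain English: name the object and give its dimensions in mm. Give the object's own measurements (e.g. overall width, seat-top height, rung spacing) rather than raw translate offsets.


The wall frame of a small rectangular building: four walls, each 2550 mm tall and 174 mm thick, enclosing a footprint 5650 mm (x) by 5170 mm (y) outside-to-outside, with no floor or roof. The front and back walls (the −y and +y sides) span the full width; the two side walls fit between them.


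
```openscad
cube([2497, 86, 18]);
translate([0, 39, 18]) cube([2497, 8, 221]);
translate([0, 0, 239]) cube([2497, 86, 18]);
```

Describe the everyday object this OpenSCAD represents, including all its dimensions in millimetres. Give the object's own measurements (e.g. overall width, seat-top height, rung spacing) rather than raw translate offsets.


An I-beam lying along x, 2497 mm long. Overall section height 257 mm. Two flanges 86 mm wide (y) and 18 mm thick, one on the floor and one at the top; a web 8 mm thick runs between them, centred on the flange width.


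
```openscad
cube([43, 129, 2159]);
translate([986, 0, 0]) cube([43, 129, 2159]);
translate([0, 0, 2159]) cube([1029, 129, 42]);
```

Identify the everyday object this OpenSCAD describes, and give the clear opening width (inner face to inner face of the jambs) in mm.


A door frame. The clear opening width is 943 mm.

Two 2159 mm tall posts with a header on top — a door frame. The left jamb is 43 mm wide at x = 0; the right jamb starts at x = 986. The clear opening is 986 − 43 = 943 mm.


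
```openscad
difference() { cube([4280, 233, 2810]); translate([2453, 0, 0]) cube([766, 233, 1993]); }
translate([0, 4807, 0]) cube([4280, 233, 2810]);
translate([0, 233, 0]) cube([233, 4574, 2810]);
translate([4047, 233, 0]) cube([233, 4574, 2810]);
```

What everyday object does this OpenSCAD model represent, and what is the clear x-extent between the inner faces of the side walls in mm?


A single room. The interior width is 3814 mm.

Four walls enclosing a rectangle with a door in the front wall — a room. Outside width 4280 minus two 233 mm walls gives 3814 mm.


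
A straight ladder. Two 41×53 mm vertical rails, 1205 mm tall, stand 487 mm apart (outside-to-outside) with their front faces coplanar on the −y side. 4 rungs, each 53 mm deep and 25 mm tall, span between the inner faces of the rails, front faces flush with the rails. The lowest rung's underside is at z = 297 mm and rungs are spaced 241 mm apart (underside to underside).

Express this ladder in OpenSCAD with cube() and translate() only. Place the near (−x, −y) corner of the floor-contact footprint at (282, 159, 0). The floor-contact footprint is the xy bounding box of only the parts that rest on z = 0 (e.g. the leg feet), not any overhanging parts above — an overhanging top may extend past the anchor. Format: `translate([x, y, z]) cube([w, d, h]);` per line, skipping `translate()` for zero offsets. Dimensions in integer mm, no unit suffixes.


translate([282, 159, 0]) cube([41, 53, 1205]);
translate([728, 159, 0]) cube([41, 53, 1205]);
translate([323, 159, 297]) cube([405, 53, 25]);
translate([323, 159, 538]) cube([405, 53, 25]);
translate([323, 159, 779]) cube([405, 53, 25]);
translate([323, 159, 1020]) cube([405, 53, 25]);


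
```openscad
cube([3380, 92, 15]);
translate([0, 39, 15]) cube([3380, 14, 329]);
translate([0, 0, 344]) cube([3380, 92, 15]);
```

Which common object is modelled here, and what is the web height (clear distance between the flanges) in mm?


An I-beam. The web height is 329 mm.

Two wide flanges with a thin centred web — an I-beam. Overall 359 mm minus two 15 mm flanges gives a web of 359 − 2·15 = 329 mm.


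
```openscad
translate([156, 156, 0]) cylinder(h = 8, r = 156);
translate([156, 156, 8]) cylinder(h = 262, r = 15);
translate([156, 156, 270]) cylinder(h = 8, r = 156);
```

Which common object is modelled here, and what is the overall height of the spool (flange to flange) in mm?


A spool. The overall height is 278 mm.

Three coaxial cylinders, large–small–large — a spool. Two 8 mm flanges and a 262 mm core give 8 + 262 + 8 = 278 mm.


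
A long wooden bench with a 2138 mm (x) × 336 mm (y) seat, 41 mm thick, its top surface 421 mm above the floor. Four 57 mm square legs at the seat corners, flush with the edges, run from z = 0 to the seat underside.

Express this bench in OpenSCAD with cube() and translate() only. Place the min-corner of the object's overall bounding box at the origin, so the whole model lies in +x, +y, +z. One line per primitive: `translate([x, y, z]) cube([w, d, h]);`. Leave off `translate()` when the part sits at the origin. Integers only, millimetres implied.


translate([0, 0, 380]) cube([2138, 336, 41]);
cube([57, 57, 380]);
translate([0, 279, 0]) cube([57, 57, 380]);
translate([2081, 0, 0]) cube([57, 57, 380]);
translate([2081, 279, 0]) cube([57, 57, 380]);


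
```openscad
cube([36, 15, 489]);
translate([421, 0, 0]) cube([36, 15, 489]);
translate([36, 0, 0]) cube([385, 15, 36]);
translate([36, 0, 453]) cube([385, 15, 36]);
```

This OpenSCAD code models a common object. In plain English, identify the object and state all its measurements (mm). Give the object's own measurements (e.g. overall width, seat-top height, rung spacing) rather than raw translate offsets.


A rectangular picture frame lying in the x–z plane (depth along y). The opening is 385 mm wide (x) by 417 mm tall (z), surrounded by a border 36 mm wide on all four sides. The frame is 15 mm deep and is made of two full-height vertical stiles with two horizontal rails fitted between them.


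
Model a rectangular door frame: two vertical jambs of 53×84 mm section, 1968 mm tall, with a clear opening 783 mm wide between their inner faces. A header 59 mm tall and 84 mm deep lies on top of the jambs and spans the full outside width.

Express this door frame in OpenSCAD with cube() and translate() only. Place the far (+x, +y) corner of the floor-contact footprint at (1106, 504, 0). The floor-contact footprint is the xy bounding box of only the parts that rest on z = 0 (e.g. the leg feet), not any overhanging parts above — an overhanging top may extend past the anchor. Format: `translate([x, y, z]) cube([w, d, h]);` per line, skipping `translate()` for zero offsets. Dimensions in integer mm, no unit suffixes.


translate([217, 420, 0]) cube([53, 84, 1968]);
translate([1053, 420, 0]) cube([53, 84, 1968]);
translate([217, 420, 1968]) cube([889, 84, 59]);


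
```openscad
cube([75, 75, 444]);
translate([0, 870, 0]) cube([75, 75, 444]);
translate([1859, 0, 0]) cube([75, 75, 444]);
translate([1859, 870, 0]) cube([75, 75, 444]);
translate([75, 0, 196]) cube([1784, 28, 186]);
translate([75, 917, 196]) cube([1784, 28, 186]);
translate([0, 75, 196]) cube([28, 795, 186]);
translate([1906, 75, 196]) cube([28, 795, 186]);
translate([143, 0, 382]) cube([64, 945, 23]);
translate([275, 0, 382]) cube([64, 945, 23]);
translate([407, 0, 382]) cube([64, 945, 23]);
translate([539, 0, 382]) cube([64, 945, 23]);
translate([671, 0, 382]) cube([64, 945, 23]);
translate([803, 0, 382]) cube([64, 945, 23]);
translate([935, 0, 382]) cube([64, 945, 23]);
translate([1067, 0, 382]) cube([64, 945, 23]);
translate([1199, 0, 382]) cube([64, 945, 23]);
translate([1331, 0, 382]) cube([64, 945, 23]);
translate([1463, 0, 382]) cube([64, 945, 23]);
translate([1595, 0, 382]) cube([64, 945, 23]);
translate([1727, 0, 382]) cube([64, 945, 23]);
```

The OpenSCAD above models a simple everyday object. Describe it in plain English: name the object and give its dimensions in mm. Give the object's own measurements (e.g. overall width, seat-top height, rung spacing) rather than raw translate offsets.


A bed frame 1934 mm long (x) by 945 mm wide (y). Four 75×75 mm corner posts, 444 mm tall, at the corners of the footprint. Four rails of 28 mm thickness and 186 mm height run between adjacent posts with their undersides at z = 196 mm, their outer faces flush with the outside of the frame (the two x-running rails run between the posts' inner faces; the two y-running rails run between the posts' inner faces). 13 slats, each 64 mm wide (x) and 23 mm thick, lie across the top of the two x-running rails, running the full 945 mm width of the frame in y; along x they sit between the end posts with a 68 mm gap after the −x posts and between neighbouring slats and before the +x posts.


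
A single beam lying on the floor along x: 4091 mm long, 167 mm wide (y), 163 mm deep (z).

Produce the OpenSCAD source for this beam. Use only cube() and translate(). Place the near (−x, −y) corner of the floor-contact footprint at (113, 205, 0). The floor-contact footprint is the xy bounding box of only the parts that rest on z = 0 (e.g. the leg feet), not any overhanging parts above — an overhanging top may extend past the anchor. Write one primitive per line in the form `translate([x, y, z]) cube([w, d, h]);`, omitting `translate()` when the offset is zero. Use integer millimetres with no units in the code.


translate([113, 205, 0]) cube([4091, 167, 163]);


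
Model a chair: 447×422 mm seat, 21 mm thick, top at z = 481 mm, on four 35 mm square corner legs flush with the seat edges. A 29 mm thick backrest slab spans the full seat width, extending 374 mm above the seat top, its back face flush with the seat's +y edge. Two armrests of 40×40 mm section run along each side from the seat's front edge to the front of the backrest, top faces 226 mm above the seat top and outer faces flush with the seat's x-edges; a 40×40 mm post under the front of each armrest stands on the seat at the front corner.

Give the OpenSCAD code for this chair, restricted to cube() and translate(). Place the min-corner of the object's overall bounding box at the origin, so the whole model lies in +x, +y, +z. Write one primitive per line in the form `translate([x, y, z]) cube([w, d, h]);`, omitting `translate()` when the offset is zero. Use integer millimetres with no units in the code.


translate([0, 0, 460]) cube([447, 422, 21]);
cube([35, 35, 460]);
translate([412, 0, 0]) cube([35, 35, 460]);
translate([0, 387, 0]) cube([35, 35, 460]);
translate([412, 387, 0]) cube([35, 35, 460]);
translate([0, 393, 481]) cube([447, 29, 374]);
translate([0, 0, 667]) cube([40, 393, 40]);
translate([407, 0, 667]) cube([40, 393, 40]);
translate([0, 0, 481]) cube([40, 40, 186]);
translate([407, 0, 481]) cube([40, 40, 186]);


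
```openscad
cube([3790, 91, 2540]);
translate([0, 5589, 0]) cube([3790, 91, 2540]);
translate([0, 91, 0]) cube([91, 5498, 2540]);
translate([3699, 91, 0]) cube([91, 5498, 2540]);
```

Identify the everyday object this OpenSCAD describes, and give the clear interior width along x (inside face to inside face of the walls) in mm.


A house (or room) frame. The interior width is 3608 mm.

Four 2540 mm walls enclosing a rectangle with no floor or roof — a room or house frame. Outside width is 3790 mm and wall thickness is 91 mm, so the interior width is 3790 − 2 × 91 = 3608 mm.


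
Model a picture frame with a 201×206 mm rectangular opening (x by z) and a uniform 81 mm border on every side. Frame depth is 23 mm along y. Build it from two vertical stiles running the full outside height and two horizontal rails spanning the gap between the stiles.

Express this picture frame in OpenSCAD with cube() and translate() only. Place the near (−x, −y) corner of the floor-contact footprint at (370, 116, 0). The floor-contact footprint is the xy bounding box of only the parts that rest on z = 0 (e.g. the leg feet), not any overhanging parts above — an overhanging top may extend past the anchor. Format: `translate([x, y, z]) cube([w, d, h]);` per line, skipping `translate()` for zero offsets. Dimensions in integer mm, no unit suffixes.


translate([370, 116, 0]) cube([81, 23, 368]);
translate([652, 116, 0]) cube([81, 23, 368]);
translate([451, 116, 0]) cube([201, 23, 81]);
translate([451, 116, 287]) cube([201, 23, 81]);


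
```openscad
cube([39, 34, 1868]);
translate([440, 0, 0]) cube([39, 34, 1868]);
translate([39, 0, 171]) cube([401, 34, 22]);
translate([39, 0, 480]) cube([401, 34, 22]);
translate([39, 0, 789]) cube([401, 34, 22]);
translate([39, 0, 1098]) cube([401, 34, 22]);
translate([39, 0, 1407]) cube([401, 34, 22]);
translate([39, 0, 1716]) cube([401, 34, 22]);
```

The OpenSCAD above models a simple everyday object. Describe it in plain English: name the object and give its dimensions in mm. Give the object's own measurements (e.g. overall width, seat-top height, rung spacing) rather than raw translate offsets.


A straight ladder. Two 39×34 mm vertical rails, 1868 mm tall, stand 479 mm apart (outside-to-outside) with their front faces coplanar on the −y side. 6 rungs, each 34 mm deep and 22 mm tall, span between the inner faces of the rails, front faces flush with the rails. The lowest rung's underside is at z = 171 mm and rungs are spaced 309 mm apart (underside to underside).


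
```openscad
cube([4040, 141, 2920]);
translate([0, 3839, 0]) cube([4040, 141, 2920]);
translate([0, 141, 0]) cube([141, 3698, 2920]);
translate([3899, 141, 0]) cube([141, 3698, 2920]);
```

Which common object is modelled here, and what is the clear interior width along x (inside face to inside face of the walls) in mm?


A house (or room) frame. The interior width is 3758 mm.

Four 2920 mm walls enclosing a rectangle with no floor or roof — a room or house frame. Outside width is 4040 mm and wall thickness is 141 mm, so the interior width is 4040 − 2 × 141 = 3758 mm.


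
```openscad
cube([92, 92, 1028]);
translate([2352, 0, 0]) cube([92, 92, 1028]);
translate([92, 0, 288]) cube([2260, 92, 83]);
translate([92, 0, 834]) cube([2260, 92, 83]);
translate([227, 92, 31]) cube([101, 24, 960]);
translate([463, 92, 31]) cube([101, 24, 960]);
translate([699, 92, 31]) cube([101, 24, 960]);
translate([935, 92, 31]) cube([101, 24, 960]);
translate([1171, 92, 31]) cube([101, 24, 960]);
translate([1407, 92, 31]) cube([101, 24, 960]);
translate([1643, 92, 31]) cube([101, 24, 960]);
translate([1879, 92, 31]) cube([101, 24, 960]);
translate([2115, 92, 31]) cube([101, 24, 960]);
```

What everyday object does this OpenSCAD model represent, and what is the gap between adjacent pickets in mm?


A fence section. The picket gap is 135 mm.

Two posts, two rails, 9 pickets — a fence section. Span 2260 mm holds 9 pickets of 101 mm with 10 equal gaps: ⌊(2260 − 9·101) / 10⌋ = 135 mm.


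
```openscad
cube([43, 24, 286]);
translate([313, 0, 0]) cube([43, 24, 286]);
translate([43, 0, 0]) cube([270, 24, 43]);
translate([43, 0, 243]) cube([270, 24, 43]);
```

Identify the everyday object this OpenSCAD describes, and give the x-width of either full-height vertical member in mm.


A picture frame. The border width is 43 mm.

Four thin pieces enclosing a rectangular opening — a picture frame. The two full-height stiles are 286 mm tall; the top rail sits at z = 243 and is 43 mm tall, so the border above the opening is 286 − 243 = 43 mm, matching the stile x-width.


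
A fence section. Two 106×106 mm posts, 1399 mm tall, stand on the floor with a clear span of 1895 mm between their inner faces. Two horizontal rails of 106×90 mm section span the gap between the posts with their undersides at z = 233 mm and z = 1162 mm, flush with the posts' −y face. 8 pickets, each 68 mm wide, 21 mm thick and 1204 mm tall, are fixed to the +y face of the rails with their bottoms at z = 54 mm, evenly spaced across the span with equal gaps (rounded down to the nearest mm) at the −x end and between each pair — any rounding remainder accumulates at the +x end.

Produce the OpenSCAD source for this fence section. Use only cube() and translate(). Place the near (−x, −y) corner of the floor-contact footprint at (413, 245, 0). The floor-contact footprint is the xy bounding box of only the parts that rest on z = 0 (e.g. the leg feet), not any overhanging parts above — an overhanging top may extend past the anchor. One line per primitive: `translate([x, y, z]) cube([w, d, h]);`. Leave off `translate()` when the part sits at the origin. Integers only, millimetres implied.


translate([413, 245, 0]) cube([106, 106, 1399]);
translate([2414, 245, 0]) cube([106, 106, 1399]);
translate([519, 245, 233]) cube([1895, 106, 90]);
translate([519, 245, 1162]) cube([1895, 106, 90]);
translate([669, 351, 54]) cube([68, 21, 1204]);
translate([887, 351, 54]) cube([68, 21, 1204]);
translate([1105, 351, 54]) cube([68, 21, 1204]);
translate([1323, 351, 54]) cube([68, 21, 1204]);
translate([1541, 351, 54]) cube([68, 21, 1204]);
translate([1759, 351, 54]) cube([68, 21, 1204]);
translate([1977, 351, 54]) cube([68, 21, 1204]);
translate([2195, 351, 54]) cube([68, 21, 1204]);


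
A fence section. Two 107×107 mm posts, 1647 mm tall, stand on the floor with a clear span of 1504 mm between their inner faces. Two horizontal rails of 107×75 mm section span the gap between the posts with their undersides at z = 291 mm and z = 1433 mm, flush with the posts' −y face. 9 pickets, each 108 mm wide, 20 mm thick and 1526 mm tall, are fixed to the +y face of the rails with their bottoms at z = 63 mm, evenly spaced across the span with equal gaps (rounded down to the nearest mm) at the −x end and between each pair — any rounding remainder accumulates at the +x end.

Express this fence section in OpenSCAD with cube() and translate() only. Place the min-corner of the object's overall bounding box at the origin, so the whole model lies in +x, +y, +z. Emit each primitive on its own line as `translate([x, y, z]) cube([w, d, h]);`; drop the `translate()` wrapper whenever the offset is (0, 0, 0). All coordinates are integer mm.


cube([107, 107, 1647]);
translate([1611, 0, 0]) cube([107, 107, 1647]);
translate([107, 0, 291]) cube([1504, 107, 75]);
translate([107, 0, 1433]) cube([1504, 107, 75]);
translate([160, 107, 63]) cube([108, 20, 1526]);
translate([321, 107, 63]) cube([108, 20, 1526]);
translate([482, 107, 63]) cube([108, 20, 1526]);
translate([643, 107, 63]) cube([108, 20, 1526]);
translate([804, 107, 63]) cube([108, 20, 1526]);
translate([965, 107, 63]) cube([108, 20, 1526]);
translate([1126, 107, 63]) cube([108, 20, 1526]);
translate([1287, 107, 63]) cube([108, 20, 1526]);
translate([1448, 107, 63]) cube([108, 20, 1526]);


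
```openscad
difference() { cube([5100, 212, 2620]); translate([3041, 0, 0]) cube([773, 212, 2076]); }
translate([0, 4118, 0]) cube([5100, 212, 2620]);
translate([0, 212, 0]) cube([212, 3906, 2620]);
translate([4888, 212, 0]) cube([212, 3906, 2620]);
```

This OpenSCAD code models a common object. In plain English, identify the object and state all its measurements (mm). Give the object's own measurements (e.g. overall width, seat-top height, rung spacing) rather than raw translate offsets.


A single room: four walls, each 2620 mm tall and 212 mm thick, enclosing an outside footprint 5100×4330 mm (x × y), no floor or roof. The front and back walls (−y and +y sides) run the full x-width; the side walls fit between their inner faces. A door opening 773 mm wide and 2076 mm tall is cut through the front wall from the floor up, its −x edge 3041 mm from the wall's −x end.
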